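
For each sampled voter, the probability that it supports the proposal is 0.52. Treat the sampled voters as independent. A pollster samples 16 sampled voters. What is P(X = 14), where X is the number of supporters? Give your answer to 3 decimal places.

X ~ Binomial(n=16, p=0.52).
P(X=14) = C(16,14) · p^14 · (1−p)^2
= 120 · 0.00010569 · 0.2304 = 0.00292

0.003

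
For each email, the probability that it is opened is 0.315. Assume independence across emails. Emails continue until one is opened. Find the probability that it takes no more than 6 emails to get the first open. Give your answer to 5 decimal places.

0.89669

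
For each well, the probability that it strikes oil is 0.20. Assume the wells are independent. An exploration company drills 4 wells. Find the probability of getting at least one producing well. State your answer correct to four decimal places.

P(at least one) = 1 − P(none) = 1 − (1 − 0.20)^4
= 1 − 0.409600 = 0.590400

0.5904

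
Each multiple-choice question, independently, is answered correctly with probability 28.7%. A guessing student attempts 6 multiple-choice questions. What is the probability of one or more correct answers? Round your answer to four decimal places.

0.8686

P(at least one) = 1 − P(none) = 1 − (1 − 0.287)^6
= 1 − 0.131382 = 0.868618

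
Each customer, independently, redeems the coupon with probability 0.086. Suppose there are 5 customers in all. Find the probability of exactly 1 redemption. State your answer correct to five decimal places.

0.30009

X ~ Binomial(n=5, p=0.086).
P(X=1) = C(5,1) · p^1 · (1−p)^4
= 5 · 0.086 · 0.69789 = 0.3000912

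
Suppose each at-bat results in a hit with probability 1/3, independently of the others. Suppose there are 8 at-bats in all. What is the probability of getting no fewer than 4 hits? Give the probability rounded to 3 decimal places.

0.259

X ~ Binomial(8, 0.333333); P(X ≥ 4) = Σ C(8,k) p^k (1−p)^(8−k) over k:
  k=4: C(8,4)·0.333333^4·0.666667^4 = 0.17071
  k=5: C(8,5)·0.333333^5·0.666667^3 = 0.06828
  k=6: C(8,6)·0.333333^6·0.666667^2 = 0.01707
  k=7: C(8,7)·0.333333^7·0.666667^1 = 0.00244
  k=8: C(8,8)·0.333333^8·0.666667^0 = 0.00015
Total = 0.25865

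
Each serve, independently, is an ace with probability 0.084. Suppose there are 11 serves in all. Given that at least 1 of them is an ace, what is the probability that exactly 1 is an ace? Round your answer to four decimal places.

X ~ Binomial(11, 0.084). Want P(X=1 | X≥1) = P(X=1) / P(X≥1).
P(X=1) = C(11,1)·0.084^1·0.916^10 = 0.384261
P(X≥1) = 1 − 0.380934 = 0.619066
Ratio = 0.384261 / 0.619066 = 0.620712

0.6207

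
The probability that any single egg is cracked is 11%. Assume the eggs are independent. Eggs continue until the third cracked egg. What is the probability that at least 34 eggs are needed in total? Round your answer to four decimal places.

Needing more than 33 eggs ⇔ fewer than 3 successes in the first 33. With X ~ Binomial(33, 0.11), P(Y > 33) = P(X ≤ 2).
  k=0: C(33,0)·0.11^0·0.89^33 = 0.021373
  k=1: C(33,1)·0.11^1·0.89^32 = 0.087174
  k=2: C(33,2)·0.11^2·0.89^31 = 0.172389
P(X ≤ 2) = 0.280936

0.2809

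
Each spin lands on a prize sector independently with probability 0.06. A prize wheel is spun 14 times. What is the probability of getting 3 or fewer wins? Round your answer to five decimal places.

0.99203

X ~ Binomial(14, 0.06); P(X ≤ 3) = Σ C(14,k) p^k (1−p)^(14−k) over k:
  k=0: C(14,0)·0.06^0·0.94^14 = 0.4205232
  k=1: C(14,1)·0.06^1·0.94^13 = 0.3757867
  k=2: C(14,2)·0.06^2·0.94^12 = 0.1559115
  k=3: C(14,3)·0.06^3·0.94^11 = 0.0398072
Total = 0.9920286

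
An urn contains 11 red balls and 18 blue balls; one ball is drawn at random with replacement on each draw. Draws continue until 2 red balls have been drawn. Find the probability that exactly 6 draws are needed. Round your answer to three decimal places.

0.107

Y = trial on which the second success occurs; negative binomial, r=2, p=0.379310.
P(Y=6) = C(5,1) · p^2 · (1−p)^4
= 5 · 0.14388 · 0.14842 = 0.10677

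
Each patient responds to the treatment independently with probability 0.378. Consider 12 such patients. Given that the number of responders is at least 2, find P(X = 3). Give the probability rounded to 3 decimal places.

X ~ Binomial(12, 0.378). Want P(X=3 | X≥2) = P(X=3) / P(X≥2).
P(X=3) = C(12,3)·0.378^3·0.622^9 = 0.16558
P(X≥2) = 1 − 0.00335 − 0.02445 = 0.97219
Ratio = 0.16558 / 0.97219 = 0.17032

0.170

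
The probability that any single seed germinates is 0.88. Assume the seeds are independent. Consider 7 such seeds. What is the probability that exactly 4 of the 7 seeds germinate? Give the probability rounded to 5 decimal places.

0.03627

X ~ Binomial(n=7, p=0.88).
P(X=4) = C(7,4) · p^4 · (1−p)^3
= 35 · 0.5997 · 0.001728 = 0.0362696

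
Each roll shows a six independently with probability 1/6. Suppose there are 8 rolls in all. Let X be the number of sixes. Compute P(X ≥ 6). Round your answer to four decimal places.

X ~ Binomial(8, 0.166667); P(X ≥ 6) = Σ C(8,k) p^k (1−p)^(8−k) over k:
  k=6: C(8,6)·0.166667^6·0.833333^2 = 0.000417
  k=7: C(8,7)·0.166667^7·0.833333^1 = 0.000024
  k=8: C(8,8)·0.166667^8·0.833333^0 = 0.000001
Total = 0.000441

0.0004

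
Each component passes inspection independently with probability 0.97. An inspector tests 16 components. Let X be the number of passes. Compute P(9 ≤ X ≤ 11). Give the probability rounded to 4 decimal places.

0.0001

X ~ Binomial(16, 0.97); P(9 ≤ X ≤ 11) = Σ C(16,k) p^k (1−p)^(16−k) over k:
  k=9: C(16,9)·0.97^9·0.03^7 = 0.000000
  k=10: C(16,10)·0.97^10·0.03^6 = 0.000004
  k=11: C(16,11)·0.97^11·0.03^5 = 0.000076
Total = 0.000080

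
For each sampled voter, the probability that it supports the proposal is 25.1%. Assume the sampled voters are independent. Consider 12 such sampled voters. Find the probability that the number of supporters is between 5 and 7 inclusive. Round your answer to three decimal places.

0.157

X ~ Binomial(12, 0.251); P(5 ≤ X ≤ 7) = Σ C(12,k) p^k (1−p)^(12−k) over k:
  k=5: C(12,5)·0.251^5·0.749^7 = 0.10434
  k=6: C(12,6)·0.251^6·0.749^6 = 0.04079
  k=7: C(12,7)·0.251^7·0.749^5 = 0.01172
Total = 0.15686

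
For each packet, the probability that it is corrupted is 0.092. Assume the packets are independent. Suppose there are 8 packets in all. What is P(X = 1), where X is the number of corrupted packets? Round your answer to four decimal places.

0.3745

X ~ Binomial(n=8, p=0.092).
P(X=1) = C(8,1) · p^1 · (1−p)^7
= 8 · 0.092 · 0.50886 = 0.374523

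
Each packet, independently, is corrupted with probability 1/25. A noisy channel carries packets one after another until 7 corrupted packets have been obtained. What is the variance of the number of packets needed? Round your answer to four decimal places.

4200.0000

Y = total packets until the seventh success; negative binomial with r=7, p=0.04.
Var(Y) = r(1−p)/p² = 7·0.96 / 0.04² = 4200.000000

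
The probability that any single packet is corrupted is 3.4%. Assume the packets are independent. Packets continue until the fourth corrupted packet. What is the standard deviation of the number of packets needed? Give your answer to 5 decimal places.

Y = total packets until the fourth success; negative binomial with r=4, p=0.034.
SD(Y) = √[r(1−p)/p²] = √(3342.5605536) = 57.8148818

57.81488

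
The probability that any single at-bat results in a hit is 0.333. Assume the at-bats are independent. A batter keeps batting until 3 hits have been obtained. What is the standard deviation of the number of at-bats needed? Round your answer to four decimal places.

4.2479

Y = total at-bats until the third success; negative binomial with r=3, p=0.333.
SD(Y) = √[r(1−p)/p²] = √(18.045072) = 4.247949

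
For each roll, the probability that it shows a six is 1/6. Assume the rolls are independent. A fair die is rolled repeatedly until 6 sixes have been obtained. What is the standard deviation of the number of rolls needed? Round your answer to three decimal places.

13.416

Y = total rolls until the sixth success; negative binomial with r=6, p=0.166667.
SD(Y) = √[r(1−p)/p²] = √(180.00000) = 13.41641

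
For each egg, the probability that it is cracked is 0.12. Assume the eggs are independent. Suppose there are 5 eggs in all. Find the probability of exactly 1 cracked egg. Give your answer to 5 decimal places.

X ~ Binomial(n=5, p=0.12).
P(X=1) = C(5,1) · p^1 · (1−p)^4
= 5 · 0.12 · 0.5997 = 0.3598172

0.35982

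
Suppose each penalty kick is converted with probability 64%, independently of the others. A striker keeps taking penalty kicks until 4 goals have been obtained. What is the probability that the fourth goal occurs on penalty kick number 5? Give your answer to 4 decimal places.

0.2416

Y = trial on which the fourth success occurs; negative binomial, r=4, p=0.64.
P(Y=5) = C(4,3) · p^4 · (1−p)^1
= 4 · 0.16777 · 0.36 = 0.241592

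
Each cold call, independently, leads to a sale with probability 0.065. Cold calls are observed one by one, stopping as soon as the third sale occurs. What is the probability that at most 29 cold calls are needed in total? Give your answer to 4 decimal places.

Finishing within 29 cold calls ⇔ at least 3 successes in the first 29. With X ~ Binomial(29, 0.065), P(Y ≤ 29) = 1 − P(X ≤ 2).
  k=0: C(29,0)·0.065^0·0.935^29 = 0.142409
  k=1: C(29,1)·0.065^1·0.935^28 = 0.287102
  k=2: C(29,2)·0.065^2·0.935^27 = 0.279426
1 − 0.708937 = 0.291063

0.2911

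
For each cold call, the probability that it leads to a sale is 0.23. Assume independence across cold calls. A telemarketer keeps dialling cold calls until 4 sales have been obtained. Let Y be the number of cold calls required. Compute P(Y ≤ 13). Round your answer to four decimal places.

0.3489

Finishing within 13 cold calls ⇔ at least 4 successes in the first 13. With X ~ Binomial(13, 0.23), P(Y ≤ 13) = 1 − P(X ≤ 3).
  k=0: C(13,0)·0.23^0·0.77^13 = 0.033449
  k=1: C(13,1)·0.23^1·0.77^12 = 0.129885
  k=2: C(13,2)·0.23^2·0.77^11 = 0.232781
  k=3: C(13,3)·0.23^3·0.77^10 = 0.254951
1 − 0.651066 = 0.348934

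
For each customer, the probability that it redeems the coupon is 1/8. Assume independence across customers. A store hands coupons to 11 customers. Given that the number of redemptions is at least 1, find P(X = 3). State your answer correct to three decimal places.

X ~ Binomial(11, 0.125). Want P(X=3 | X≥1) = P(X=3) / P(X≥1).
P(X=3) = C(11,3)·0.125^3·0.875^8 = 0.11073
P(X≥1) = 1 − 0.23019 = 0.76981
Ratio = 0.11073 / 0.76981 = 0.14385

0.144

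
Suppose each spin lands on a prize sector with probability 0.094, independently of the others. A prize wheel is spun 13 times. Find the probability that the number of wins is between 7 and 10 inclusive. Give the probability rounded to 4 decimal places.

0.0001

X ~ Binomial(13, 0.094); P(7 ≤ X ≤ 10) = Σ C(13,k) p^k (1−p)^(13−k) over k:
  k=7: C(13,7)·0.094^7·0.906^6 = 0.000062
  k=8: C(13,8)·0.094^8·0.906^5 = 0.000005
  k=9: C(13,9)·0.094^9·0.906^4 = 0.000000
  k=10: C(13,10)·0.094^10·0.906^3 = 0.000000
Total = 0.000067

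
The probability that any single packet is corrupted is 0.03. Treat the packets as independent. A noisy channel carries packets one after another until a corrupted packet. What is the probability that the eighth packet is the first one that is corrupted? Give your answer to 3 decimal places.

0.024

Geometric (trials to first success), p = 0.03.
P(Y = 8) = (1−p)^7 · p = 0.80798 · 0.03 = 0.02424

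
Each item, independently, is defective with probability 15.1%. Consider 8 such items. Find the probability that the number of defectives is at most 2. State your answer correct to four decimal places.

X ~ Binomial(8, 0.151); P(X ≤ 2) = Σ C(8,k) p^k (1−p)^(8−k) over k:
  k=0: C(8,0)·0.151^0·0.849^8 = 0.269936
  k=1: C(8,1)·0.151^1·0.849^7 = 0.384079
  k=2: C(8,2)·0.151^2·0.849^6 = 0.239088
Total = 0.893104

0.8931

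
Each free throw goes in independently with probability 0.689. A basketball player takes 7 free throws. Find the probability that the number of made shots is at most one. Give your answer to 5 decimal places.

0.00465

X ~ Binomial(7, 0.689); P(X ≤ 1) = Σ C(7,k) p^k (1−p)^(7−k) over k:
  k=0: C(7,0)·0.689^0·0.311^7 = 0.0002814
  k=1: C(7,1)·0.689^1·0.311^6 = 0.0043639
Total = 0.0046453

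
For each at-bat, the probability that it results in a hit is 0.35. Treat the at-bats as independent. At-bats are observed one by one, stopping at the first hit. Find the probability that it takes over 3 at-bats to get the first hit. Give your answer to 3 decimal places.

0.275

Y = number of at-bats to the first success; geometric, p = 0.35.
P(Y > 3) = P(first 3 all fail) = (1−p)^3 = 0.27463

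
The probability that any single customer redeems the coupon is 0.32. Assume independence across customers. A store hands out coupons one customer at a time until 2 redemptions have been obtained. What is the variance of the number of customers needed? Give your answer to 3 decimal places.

Y = total customers until the second success; negative binomial with r=2, p=0.32.
Var(Y) = r(1−p)/p² = 2·0.68 / 0.32² = 13.28125

13.281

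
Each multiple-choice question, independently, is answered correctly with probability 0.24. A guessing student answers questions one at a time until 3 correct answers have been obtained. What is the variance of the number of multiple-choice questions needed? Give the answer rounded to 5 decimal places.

39.58333

Y = total multiple-choice questions until the third success; negative binomial with r=3, p=0.24.
Var(Y) = r(1−p)/p² = 3·0.76 / 0.24² = 39.5833333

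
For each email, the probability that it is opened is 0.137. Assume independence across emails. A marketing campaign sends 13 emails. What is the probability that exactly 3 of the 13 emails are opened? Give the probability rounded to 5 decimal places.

X ~ Binomial(n=13, p=0.137).
P(X=3) = C(13,3) · p^3 · (1−p)^10
= 286 · 0.0025714 · 0.22914 = 0.1685139

0.16851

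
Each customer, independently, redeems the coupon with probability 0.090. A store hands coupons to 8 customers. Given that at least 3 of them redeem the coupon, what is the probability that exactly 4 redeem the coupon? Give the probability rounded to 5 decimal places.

0.10903

X ~ Binomial(8, 0.09). Want P(X=4 | X≥3) = P(X=4) / P(X≥3).
P(X=4) = C(8,4)·0.09^4·0.91^4 = 0.0031494
P(X≥3) = 1 − 0.4702525 − 0.3720679 − 0.1287927 = 0.0288868
Ratio = 0.0031494 / 0.0288868 = 0.1090271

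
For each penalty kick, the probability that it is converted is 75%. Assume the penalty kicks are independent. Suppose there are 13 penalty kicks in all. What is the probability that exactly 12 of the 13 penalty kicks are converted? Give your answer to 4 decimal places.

0.1029

X ~ Binomial(n=13, p=0.75).
P(X=12) = C(13,12) · p^12 · (1−p)^1
= 13 · 0.031676 · 0.25 = 0.102948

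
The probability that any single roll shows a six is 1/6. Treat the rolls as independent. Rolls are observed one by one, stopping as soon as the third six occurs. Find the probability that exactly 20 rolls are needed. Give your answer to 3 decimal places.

Y = trial on which the third success occurs; negative binomial, r=3, p=0.166667.
P(Y=20) = C(19,2) · p^3 · (1−p)^17
= 171 · 0.0046296 · 0.045073 = 0.03568

0.036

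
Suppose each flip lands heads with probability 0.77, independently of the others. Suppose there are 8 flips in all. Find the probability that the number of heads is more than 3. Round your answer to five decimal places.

0.98087

X ~ Binomial(8, 0.77); P(X ≥ 4) = Σ C(8,k) p^k (1−p)^(8−k) over k:
  k=4: C(8,4)·0.77^4·0.23^4 = 0.0688608
  k=5: C(8,5)·0.77^5·0.23^3 = 0.1844273
  k=6: C(8,6)·0.77^6·0.23^2 = 0.3087152
  k=7: C(8,7)·0.77^7·0.23^1 = 0.2952928
  k=8: C(8,8)·0.77^8·0.23^0 = 0.1235736
Total = 0.9808698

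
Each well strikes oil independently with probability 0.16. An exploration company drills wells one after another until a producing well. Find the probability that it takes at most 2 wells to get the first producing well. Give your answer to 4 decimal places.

0.2944

Y = number of wells to the first success; geometric, p = 0.16.
P(Y ≤ 2) = 1 − (1−p)^2 = 1 − 0.705600 = 0.294400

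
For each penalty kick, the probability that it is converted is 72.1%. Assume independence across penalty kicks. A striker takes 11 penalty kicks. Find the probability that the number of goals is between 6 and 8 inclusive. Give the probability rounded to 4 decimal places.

0.5739

X ~ Binomial(11, 0.721); P(6 ≤ X ≤ 8) = Σ C(11,k) p^k (1−p)^(11−k) over k:
  k=6: C(11,6)·0.721^6·0.279^5 = 0.109717
  k=7: C(11,7)·0.721^7·0.279^4 = 0.202525
  k=8: C(11,8)·0.721^8·0.279^3 = 0.261685
Total = 0.573927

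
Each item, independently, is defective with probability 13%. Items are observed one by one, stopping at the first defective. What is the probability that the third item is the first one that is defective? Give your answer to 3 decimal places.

0.098

Geometric (trials to first success), p = 0.13.
P(Y = 3) = (1−p)^2 · p = 0.7569 · 0.13 = 0.09840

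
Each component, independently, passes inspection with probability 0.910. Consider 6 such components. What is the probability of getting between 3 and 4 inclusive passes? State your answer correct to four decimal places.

X ~ Binomial(6, 0.91); P(3 ≤ X ≤ 4) = Σ C(6,k) p^k (1−p)^(6−k) over k:
  k=3: C(6,3)·0.91^3·0.09^3 = 0.010987
  k=4: C(6,4)·0.91^4·0.09^2 = 0.083319
Total = 0.094306

0.0943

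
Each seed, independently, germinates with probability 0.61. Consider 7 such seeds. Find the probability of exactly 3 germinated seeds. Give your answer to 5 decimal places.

0.18379

X ~ Binomial(n=7, p=0.61).
P(X=3) = C(7,3) · p^3 · (1−p)^4
= 35 · 0.22698 · 0.023134 = 0.1837875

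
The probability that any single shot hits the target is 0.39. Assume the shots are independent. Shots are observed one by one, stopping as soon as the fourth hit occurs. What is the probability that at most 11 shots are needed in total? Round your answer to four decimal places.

0.6796

Finishing within 11 shots ⇔ at least 4 successes in the first 11. With X ~ Binomial(11, 0.39), P(Y ≤ 11) = 1 − P(X ≤ 3).
  k=0: C(11,0)·0.39^0·0.61^11 = 0.004351
  k=1: C(11,1)·0.39^1·0.61^10 = 0.030602
  k=2: C(11,2)·0.39^2·0.61^9 = 0.097827
  k=3: C(11,3)·0.39^3·0.61^8 = 0.187636
1 − 0.320417 = 0.679583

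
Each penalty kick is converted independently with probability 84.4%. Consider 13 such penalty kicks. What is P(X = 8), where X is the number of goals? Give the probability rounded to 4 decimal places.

0.0306

X ~ Binomial(n=13, p=0.844).
P(X=8) = C(13,8) · p^8 · (1−p)^5
= 1287 · 0.25748 · 9.239e-05 = 0.030615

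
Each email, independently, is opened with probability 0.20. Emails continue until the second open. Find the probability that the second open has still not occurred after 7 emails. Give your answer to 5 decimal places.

Needing more than 7 emails ⇔ fewer than 2 successes in the first 7. With X ~ Binomial(7, 0.20), P(Y > 7) = P(X ≤ 1).
  k=0: C(7,0)·0.20^0·0.80^7 = 0.2097152
  k=1: C(7,1)·0.20^1·0.80^6 = 0.3670016
P(X ≤ 1) = 0.5767168

0.57672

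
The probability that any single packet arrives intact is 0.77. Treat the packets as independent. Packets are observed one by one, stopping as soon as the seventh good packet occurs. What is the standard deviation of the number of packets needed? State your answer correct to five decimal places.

1.64787

Y = total packets until the seventh success; negative binomial with r=7, p=0.77.
SD(Y) = √[r(1−p)/p²] = √(2.7154664) = 1.6478672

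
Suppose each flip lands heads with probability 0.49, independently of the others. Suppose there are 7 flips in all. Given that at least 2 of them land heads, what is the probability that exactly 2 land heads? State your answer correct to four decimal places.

0.1869

X ~ Binomial(7, 0.49). Want P(X=2 | X≥2) = P(X=2) / P(X≥2).
P(X=2) = C(7,2)·0.49^2·0.51^5 = 0.173965
P(X≥2) = 1 − 0.008974 − 0.060355 = 0.930671
Ratio = 0.173965 / 0.930671 = 0.186925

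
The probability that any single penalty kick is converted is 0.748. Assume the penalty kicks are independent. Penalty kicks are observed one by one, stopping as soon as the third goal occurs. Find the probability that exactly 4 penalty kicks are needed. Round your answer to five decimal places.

Y = trial on which the third success occurs; negative binomial, r=3, p=0.748.
P(Y=4) = C(3,2) · p^3 · (1−p)^1
= 3 · 0.41851 · 0.252 = 0.3163928

0.31639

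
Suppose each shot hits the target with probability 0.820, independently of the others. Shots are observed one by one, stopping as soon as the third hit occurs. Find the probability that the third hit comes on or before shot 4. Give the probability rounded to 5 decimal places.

0.84911

Finishing within 4 shots ⇔ at least 3 successes in the first 4. With X ~ Binomial(4, 0.82), P(Y ≤ 4) = 1 − P(X ≤ 2).
  k=0: C(4,0)·0.82^0·0.18^4 = 0.0010498
  k=1: C(4,1)·0.82^1·0.18^3 = 0.0191290
  k=2: C(4,2)·0.82^2·0.18^2 = 0.1307146
1 − 0.1508933 = 0.8491067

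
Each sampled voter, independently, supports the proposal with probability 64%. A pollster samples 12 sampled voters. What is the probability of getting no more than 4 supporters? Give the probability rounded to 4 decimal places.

X ~ Binomial(12, 0.64); P(X ≤ 4) = Σ C(12,k) p^k (1−p)^(12−k) over k:
  k=0: C(12,0)·0.64^0·0.36^12 = 0.000005
  k=1: C(12,1)·0.64^1·0.36^11 = 0.000101
  k=2: C(12,2)·0.64^2·0.36^10 = 0.000988
  k=3: C(12,3)·0.64^3·0.36^9 = 0.005857
  k=4: C(12,4)·0.64^4·0.36^8 = 0.023429
Total = 0.030380

0.0304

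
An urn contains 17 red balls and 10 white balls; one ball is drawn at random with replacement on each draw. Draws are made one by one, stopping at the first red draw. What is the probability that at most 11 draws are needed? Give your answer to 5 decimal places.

Y = number of draws to the first success; geometric, p = 0.629630.
P(Y ≤ 11) = 1 − (1−p)^11 = 1 − 0.0000180 = 0.9999820

0.99998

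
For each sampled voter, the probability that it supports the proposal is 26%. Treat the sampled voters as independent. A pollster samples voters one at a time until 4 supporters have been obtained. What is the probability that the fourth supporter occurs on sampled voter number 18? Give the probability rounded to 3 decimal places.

0.046

Y = trial on which the fourth success occurs; negative binomial, r=4, p=0.26.
P(Y=18) = C(17,3) · p^4 · (1−p)^14
= 680 · 0.0045698 · 0.014765 = 0.04588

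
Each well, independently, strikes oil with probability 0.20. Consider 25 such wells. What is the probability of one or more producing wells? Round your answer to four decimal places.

P(at least one) = 1 − P(none) = 1 − (1 − 0.20)^25
= 1 − 0.003778 = 0.996222

0.9962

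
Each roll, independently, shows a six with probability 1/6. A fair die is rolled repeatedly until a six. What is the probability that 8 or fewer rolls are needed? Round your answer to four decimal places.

0.7674

Y = number of rolls to the first success; geometric, p = 0.166667.
P(Y ≤ 8) = 1 − (1−p)^8 = 1 − 0.232568 = 0.767432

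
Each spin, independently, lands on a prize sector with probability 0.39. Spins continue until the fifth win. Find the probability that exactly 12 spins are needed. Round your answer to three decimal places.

0.094

Y = trial on which the fifth success occurs; negative binomial, r=5, p=0.39.
P(Y=12) = C(11,4) · p^5 · (1−p)^7
= 330 · 0.0090224 · 0.031427 = 0.09357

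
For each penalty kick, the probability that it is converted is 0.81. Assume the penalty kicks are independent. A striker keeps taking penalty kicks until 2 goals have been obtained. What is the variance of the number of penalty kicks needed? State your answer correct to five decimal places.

0.57918

Y = total penalty kicks until the second success; negative binomial with r=2, p=0.81.
Var(Y) = r(1−p)/p² = 2·0.19 / 0.81² = 0.5791800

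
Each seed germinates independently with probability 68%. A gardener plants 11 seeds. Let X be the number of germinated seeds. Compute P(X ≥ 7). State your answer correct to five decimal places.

X ~ Binomial(11, 0.68); P(X ≥ 7) = Σ C(11,k) p^k (1−p)^(11−k) over k:
  k=7: C(11,7)·0.68^7·0.32^4 = 0.2326356
  k=8: C(11,8)·0.68^8·0.32^3 = 0.2471754
  k=9: C(11,9)·0.68^9·0.32^2 = 0.1750825
  k=10: C(11,10)·0.68^10·0.32^1 = 0.0744101
  k=11: C(11,11)·0.68^11·0.32^0 = 0.0143747
Total = 0.7436783

0.74368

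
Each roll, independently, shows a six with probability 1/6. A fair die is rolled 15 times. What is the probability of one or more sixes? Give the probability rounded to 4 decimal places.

0.9351

P(at least one) = 1 − P(none) = 1 − (1 − 0.166667)^15
= 1 − 0.064905 = 0.935095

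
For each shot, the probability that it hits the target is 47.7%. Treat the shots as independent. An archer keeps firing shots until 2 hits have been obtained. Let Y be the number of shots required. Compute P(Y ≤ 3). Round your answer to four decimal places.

Finishing within 3 shots ⇔ at least 2 successes in the first 3. With X ~ Binomial(3, 0.477), P(Y ≤ 3) = 1 − P(X ≤ 1).
  k=0: C(3,0)·0.477^0·0.523^3 = 0.143056
  k=1: C(3,1)·0.477^1·0.523^2 = 0.391420
1 − 0.534476 = 0.465524

0.4655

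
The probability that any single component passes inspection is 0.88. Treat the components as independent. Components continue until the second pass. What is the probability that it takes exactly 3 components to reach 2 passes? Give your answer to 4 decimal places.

0.1859

Y = trial on which the second success occurs; negative binomial, r=2, p=0.88.
P(Y=3) = C(2,1) · p^2 · (1−p)^1
= 2 · 0.7744 · 0.12 = 0.185856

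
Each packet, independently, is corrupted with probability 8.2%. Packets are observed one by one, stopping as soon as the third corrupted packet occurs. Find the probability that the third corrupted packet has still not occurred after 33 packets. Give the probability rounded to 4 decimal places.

0.4848

Needing more than 33 packets ⇔ fewer than 3 successes in the first 33. With X ~ Binomial(33, 0.082), P(Y > 33) = P(X ≤ 2).
  k=0: C(33,0)·0.082^0·0.918^33 = 0.059403
  k=1: C(33,1)·0.082^1·0.918^32 = 0.175103
  k=2: C(33,2)·0.082^2·0.918^31 = 0.250256
P(X ≤ 2) = 0.484762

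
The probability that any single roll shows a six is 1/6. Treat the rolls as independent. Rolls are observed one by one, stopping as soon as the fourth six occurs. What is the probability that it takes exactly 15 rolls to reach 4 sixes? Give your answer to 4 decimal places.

0.0378

Y = trial on which the fourth success occurs; negative binomial, r=4, p=0.166667.
P(Y=15) = C(14,3) · p^4 · (1−p)^11
= 364 · 0.0007716 · 0.13459 = 0.037801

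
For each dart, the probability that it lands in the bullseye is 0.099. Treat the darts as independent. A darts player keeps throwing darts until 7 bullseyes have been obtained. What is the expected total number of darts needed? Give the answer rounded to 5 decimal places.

70.70707

Y = total darts until the seventh success; negative binomial with r=7, p=0.099.
E[Y] = r / p = 7 / 0.099 = 70.7070707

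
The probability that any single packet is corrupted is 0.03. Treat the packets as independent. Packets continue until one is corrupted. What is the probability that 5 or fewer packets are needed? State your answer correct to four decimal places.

Y = number of packets to the first success; geometric, p = 0.03.
P(Y ≤ 5) = 1 − (1−p)^5 = 1 − 0.858734 = 0.141266

0.1413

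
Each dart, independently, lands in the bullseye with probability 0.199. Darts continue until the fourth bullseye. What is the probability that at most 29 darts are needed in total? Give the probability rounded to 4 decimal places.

0.8567

Finishing within 29 darts ⇔ at least 4 successes in the first 29. With X ~ Binomial(29, 0.199), P(Y ≤ 29) = 1 − P(X ≤ 3).
  k=0: C(29,0)·0.199^0·0.801^29 = 0.001605
  k=1: C(29,1)·0.199^1·0.801^28 = 0.011560
  k=2: C(29,2)·0.199^2·0.801^27 = 0.040208
  k=3: C(29,3)·0.199^3·0.801^26 = 0.089903
1 − 0.143275 = 0.856725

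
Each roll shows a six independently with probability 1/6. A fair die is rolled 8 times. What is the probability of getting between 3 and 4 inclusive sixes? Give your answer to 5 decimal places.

X ~ Binomial(8, 0.166667); P(3 ≤ X ≤ 4) = Σ C(8,k) p^k (1−p)^(8−k) over k:
  k=3: C(8,3)·0.166667^3·0.833333^5 = 0.1041905
  k=4: C(8,4)·0.166667^4·0.833333^4 = 0.0260476
Total = 0.1302381

0.13024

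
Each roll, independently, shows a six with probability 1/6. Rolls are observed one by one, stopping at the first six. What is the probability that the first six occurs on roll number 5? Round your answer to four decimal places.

0.0804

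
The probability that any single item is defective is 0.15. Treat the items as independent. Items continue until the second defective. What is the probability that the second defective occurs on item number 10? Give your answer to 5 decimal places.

Y = trial on which the second success occurs; negative binomial, r=2, p=0.15.
P(Y=10) = C(9,1) · p^2 · (1−p)^8
= 9 · 0.0225 · 0.27249 = 0.0551793

0.05518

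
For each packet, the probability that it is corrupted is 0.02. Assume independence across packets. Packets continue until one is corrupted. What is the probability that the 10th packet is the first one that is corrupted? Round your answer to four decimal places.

Geometric (trials to first success), p = 0.02.
P(Y = 10) = (1−p)^9 · p = 0.83375 · 0.02 = 0.016675

0.0167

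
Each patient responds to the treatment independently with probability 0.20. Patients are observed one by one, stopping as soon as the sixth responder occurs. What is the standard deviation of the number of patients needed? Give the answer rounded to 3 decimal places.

10.954

Y = total patients until the sixth success; negative binomial with r=6, p=0.20.
SD(Y) = √[r(1−p)/p²] = √(120.00000) = 10.95445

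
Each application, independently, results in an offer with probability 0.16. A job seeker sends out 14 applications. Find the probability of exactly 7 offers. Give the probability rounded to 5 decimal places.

0.00272

X ~ Binomial(n=14, p=0.16).
P(X=7) = C(14,7) · p^7 · (1−p)^7
= 3432 · 2.6844e-06 · 0.29509 = 0.0027186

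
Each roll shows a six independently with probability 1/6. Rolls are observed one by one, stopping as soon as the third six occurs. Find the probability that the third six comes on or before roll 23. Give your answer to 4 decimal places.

0.7627

Finishing within 23 rolls ⇔ at least 3 successes in the first 23. With X ~ Binomial(23, 0.166667), P(Y ≤ 23) = 1 − P(X ≤ 2).
  k=0: C(23,0)·0.166667^0·0.833333^23 = 0.015095
  k=1: C(23,1)·0.166667^1·0.833333^22 = 0.069437
  k=2: C(23,2)·0.166667^2·0.833333^21 = 0.152761
1 − 0.237292 = 0.762708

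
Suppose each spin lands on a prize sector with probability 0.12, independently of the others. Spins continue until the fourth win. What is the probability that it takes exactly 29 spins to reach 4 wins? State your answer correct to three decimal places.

0.028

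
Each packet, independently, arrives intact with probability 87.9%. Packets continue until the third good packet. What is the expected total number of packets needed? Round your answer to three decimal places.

3.413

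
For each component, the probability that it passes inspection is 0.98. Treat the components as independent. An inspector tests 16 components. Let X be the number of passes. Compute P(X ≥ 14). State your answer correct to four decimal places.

0.9963

X ~ Binomial(16, 0.98); P(X ≥ 14) = Σ C(16,k) p^k (1−p)^(16−k) over k:
  k=14: C(16,14)·0.98^14·0.02^2 = 0.036175
  k=15: C(16,15)·0.98^15·0.02^1 = 0.236342
  k=16: C(16,16)·0.98^16·0.02^0 = 0.723798
Total = 0.996315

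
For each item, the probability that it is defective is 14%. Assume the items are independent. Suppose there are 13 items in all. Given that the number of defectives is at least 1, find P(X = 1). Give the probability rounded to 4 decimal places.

X ~ Binomial(13, 0.14). Want P(X=1 | X≥1) = P(X=1) / P(X≥1).
P(X=1) = C(13,1)·0.14^1·0.86^12 = 0.297888
P(X≥1) = 1 − 0.140760 = 0.859240
Ratio = 0.297888 / 0.859240 = 0.346688

0.3467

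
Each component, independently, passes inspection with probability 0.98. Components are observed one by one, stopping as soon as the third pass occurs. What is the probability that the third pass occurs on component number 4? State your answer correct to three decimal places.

0.056

Y = trial on which the third success occurs; negative binomial, r=3, p=0.98.
P(Y=4) = C(3,2) · p^3 · (1−p)^1
= 3 · 0.94119 · 0.02 = 0.05647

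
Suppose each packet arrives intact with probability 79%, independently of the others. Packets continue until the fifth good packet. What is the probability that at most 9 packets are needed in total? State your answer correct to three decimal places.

Finishing within 9 packets ⇔ at least 5 successes in the first 9. With X ~ Binomial(9, 0.79), P(Y ≤ 9) = 1 − P(X ≤ 4).
  k=0: C(9,0)·0.79^0·0.21^9 = 0.00000
  k=1: C(9,1)·0.79^1·0.21^8 = 0.00003
  k=2: C(9,2)·0.79^2·0.21^7 = 0.00040
  k=3: C(9,3)·0.79^3·0.21^6 = 0.00355
  k=4: C(9,4)·0.79^4·0.21^5 = 0.02004
1 − 0.02403 = 0.97597

0.976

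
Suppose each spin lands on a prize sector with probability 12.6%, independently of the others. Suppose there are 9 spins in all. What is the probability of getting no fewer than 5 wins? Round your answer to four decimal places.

0.0026

X ~ Binomial(9, 0.126); P(X ≥ 5) = Σ C(9,k) p^k (1−p)^(9−k) over k:
  k=5: C(9,5)·0.126^5·0.874^4 = 0.002335
  k=6: C(9,6)·0.126^6·0.874^3 = 0.000224
  k=7: C(9,7)·0.126^7·0.874^2 = 0.000014
  k=8: C(9,8)·0.126^8·0.874^1 = 0.000000
  k=9: C(9,9)·0.126^9·0.874^0 = 0.000000
Total = 0.002574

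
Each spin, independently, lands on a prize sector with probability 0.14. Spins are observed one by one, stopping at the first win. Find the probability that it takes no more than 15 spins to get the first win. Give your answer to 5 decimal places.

Y = number of spins to the first success; geometric, p = 0.14.
P(Y ≤ 15) = 1 − (1−p)^15 = 1 − 0.1041062 = 0.8958938

0.89589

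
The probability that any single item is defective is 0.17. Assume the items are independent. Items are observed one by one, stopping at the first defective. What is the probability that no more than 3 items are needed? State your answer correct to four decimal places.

0.4282

Y = number of items to the first success; geometric, p = 0.17.
P(Y ≤ 3) = 1 − (1−p)^3 = 1 − 0.571787 = 0.428213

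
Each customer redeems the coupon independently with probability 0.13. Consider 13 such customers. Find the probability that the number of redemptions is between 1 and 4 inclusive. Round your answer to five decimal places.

X ~ Binomial(13, 0.13); P(1 ≤ X ≤ 4) = Σ C(13,k) p^k (1−p)^(13−k) over k:
  k=1: C(13,1)·0.13^1·0.87^12 = 0.3177735
  k=2: C(13,2)·0.13^2·0.87^11 = 0.2849004
  k=3: C(13,3)·0.13^3·0.87^10 = 0.1560949
  k=4: C(13,4)·0.13^4·0.87^9 = 0.0583113
Total = 0.8170801

0.81708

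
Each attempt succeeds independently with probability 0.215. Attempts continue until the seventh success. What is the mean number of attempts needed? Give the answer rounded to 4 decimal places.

32.5581

Y = total attempts until the seventh success; negative binomial with r=7, p=0.215.
E[Y] = r / p = 7 / 0.215 = 32.558140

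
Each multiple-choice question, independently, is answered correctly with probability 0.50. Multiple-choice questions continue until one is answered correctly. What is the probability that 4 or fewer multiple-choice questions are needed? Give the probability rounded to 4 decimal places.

0.9375

Y = number of multiple-choice questions to the first success; geometric, p = 0.50.
P(Y ≤ 4) = 1 − (1−p)^4 = 1 − 0.062500 = 0.937500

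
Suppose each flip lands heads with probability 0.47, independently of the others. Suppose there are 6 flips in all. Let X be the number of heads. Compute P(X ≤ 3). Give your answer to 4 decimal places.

X ~ Binomial(6, 0.47); P(X ≤ 3) = Σ C(6,k) p^k (1−p)^(6−k) over k:
  k=0: C(6,0)·0.47^0·0.53^6 = 0.022164
  k=1: C(6,1)·0.47^1·0.53^5 = 0.117931
  k=2: C(6,2)·0.47^2·0.53^4 = 0.261451
  k=3: C(6,3)·0.47^3·0.53^3 = 0.309137
Total = 0.710684

0.7107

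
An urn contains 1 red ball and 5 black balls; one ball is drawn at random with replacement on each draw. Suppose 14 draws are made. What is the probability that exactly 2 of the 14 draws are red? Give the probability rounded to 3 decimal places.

X ~ Binomial(n=14, p=0.166667).
P(X=2) = C(14,2) · p^2 · (1−p)^12
= 91 · 0.027778 · 0.11216 = 0.28351

0.284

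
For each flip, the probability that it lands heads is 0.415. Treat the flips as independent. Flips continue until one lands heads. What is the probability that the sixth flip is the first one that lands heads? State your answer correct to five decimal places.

0.02843

Geometric (trials to first success), p = 0.415.
P(Y = 6) = (1−p)^5 · p = 0.068514 · 0.415 = 0.0284333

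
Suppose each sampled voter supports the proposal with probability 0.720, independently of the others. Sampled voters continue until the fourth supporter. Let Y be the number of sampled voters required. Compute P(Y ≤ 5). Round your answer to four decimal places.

Finishing within 5 sampled voters ⇔ at least 4 successes in the first 5. With X ~ Binomial(5, 0.72), P(Y ≤ 5) = 1 − P(X ≤ 3).
  k=0: C(5,0)·0.72^0·0.28^5 = 0.001721
  k=1: C(5,1)·0.72^1·0.28^4 = 0.022128
  k=2: C(5,2)·0.72^2·0.28^3 = 0.113799
  k=3: C(5,3)·0.72^3·0.28^2 = 0.292626
1 − 0.430274 = 0.569726

0.5697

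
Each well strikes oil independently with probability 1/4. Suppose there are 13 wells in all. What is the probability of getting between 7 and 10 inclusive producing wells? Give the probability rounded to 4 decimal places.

0.0243

X ~ Binomial(13, 0.25); P(7 ≤ X ≤ 10) = Σ C(13,k) p^k (1−p)^(13−k) over k:
  k=7: C(13,7)·0.25^7·0.75^6 = 0.018641
  k=8: C(13,8)·0.25^8·0.75^5 = 0.004660
  k=9: C(13,9)·0.25^9·0.75^4 = 0.000863
  k=10: C(13,10)·0.25^10·0.75^3 = 0.000115
Total = 0.024279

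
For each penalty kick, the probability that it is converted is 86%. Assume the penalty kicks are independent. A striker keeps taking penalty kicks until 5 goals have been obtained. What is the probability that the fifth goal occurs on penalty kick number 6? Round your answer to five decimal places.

Y = trial on which the fifth success occurs; negative binomial, r=5, p=0.86.
P(Y=6) = C(5,4) · p^5 · (1−p)^1
= 5 · 0.47043 · 0.14 = 0.3292989

0.32930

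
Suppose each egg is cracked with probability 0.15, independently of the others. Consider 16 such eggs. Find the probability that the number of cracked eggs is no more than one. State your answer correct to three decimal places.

0.284

X ~ Binomial(16, 0.15); P(X ≤ 1) = Σ C(16,k) p^k (1−p)^(16−k) over k:
  k=0: C(16,0)·0.15^0·0.85^16 = 0.07425
  k=1: C(16,1)·0.15^1·0.85^15 = 0.20965
Total = 0.28390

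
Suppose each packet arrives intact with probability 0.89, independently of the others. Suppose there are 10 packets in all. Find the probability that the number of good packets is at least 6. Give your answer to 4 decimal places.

X ~ Binomial(10, 0.89); P(X ≥ 6) = Σ C(10,k) p^k (1−p)^(10−k) over k:
  k=6: C(10,6)·0.89^6·0.11^4 = 0.015280
  k=7: C(10,7)·0.89^7·0.11^3 = 0.070646
  k=8: C(10,8)·0.89^8·0.11^2 = 0.214347
  k=9: C(10,9)·0.89^9·0.11^1 = 0.385392
  k=10: C(10,10)·0.89^10·0.11^0 = 0.311817
Total = 0.997483

0.9975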